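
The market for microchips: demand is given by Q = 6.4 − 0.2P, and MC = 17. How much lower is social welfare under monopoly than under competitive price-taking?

Social welfare falls by 5.625

Inverting demand: P = 32 − 5Q.
Competitive firms price at marginal cost: P = 17, giving Q = 3.
CS = ½·(32 − 17)·3 = 22.5; PS = (17 − 17)·3 = 0; TS = 22.5.
The monopolist equates marginal revenue to marginal cost: 32 − 10Q = 17, so Q = 1.5. From demand, P = 24.5.
CS = ½·(32 − 24.5)·1.5 = 5.625; PS = (24.5 − 17)·1.5 = 11.25; TS = 16.875.
Change in social welfare: 16.875 − 22.5 = −5.625.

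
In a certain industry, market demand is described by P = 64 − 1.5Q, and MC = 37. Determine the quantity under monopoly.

The monopolist equates marginal revenue to marginal cost: 64 − 3Q = 37, so Q = 9. From demand, P = 50.5.

Q = 9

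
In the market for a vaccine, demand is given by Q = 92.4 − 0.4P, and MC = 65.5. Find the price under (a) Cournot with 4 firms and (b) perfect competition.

Inverting demand: P = 231 − 2.5Q.
With 4 symmetric Cournot firms, each firm's FOC gives 231 − 12.5q = 65.5, so q = 13.24, Q = 4·13.24 = 52.96, and P = 98.6.
Perfect competition: P = MC = 65.5, so 231 − 2.5Q = 65.5 and Q = 66.2.

Cournot: P = 98.6; Competition: P = 65.5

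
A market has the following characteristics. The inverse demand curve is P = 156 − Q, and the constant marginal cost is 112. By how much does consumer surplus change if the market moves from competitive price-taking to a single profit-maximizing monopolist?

CS falls by 726

Under competition P = MC = 112, so Q = (156 − 112)/1 = 44.
CS = ½·(156 − 112)·44 = 968.
Monopoly sets MR = MC: 156 − 2Q = 112 ⇒ Q = 22, P = 156 − 22 = 134.
CS = ½·(156 − 134)·22 = 242.
Change in consumer surplus: 242 − 968 = −726.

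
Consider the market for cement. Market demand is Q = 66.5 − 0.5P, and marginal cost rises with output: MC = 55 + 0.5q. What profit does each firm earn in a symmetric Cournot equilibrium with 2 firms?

Inverting demand: P = 133 − 2Q.
Cournot with 2 identical firms: the symmetric best-response condition is 133 − 6q = 55 + 0.5q. Each firm produces q = 12, total output Q = 24, price P = 85.
Each firm's profit = 85·12 − (55·12 + ½·0.5·12²) = 324.

π_i = 324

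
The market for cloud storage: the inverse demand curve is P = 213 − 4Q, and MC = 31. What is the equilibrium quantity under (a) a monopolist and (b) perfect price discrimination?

Monopoly: Q = 22.75; Perfect PD: Q = 45.5

Monopoly sets MR = MC: 213 − 8Q = 31 ⇒ Q = 22.75, P = 213 − 4·22.75 = 122.
Under first-degree price discrimination the firm charges each unit its demand price and produces up to where P = MC, i.e. Q = 45.5. Consumer surplus is zero; producer surplus equals total surplus.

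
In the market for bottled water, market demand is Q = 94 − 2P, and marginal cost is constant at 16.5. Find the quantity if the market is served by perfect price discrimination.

Inverting demand: P = 47 − 0.5Q.
A perfectly discriminating monopolist sells every unit with P(Q) ≥ MC(Q), so output equals the competitive quantity Q = 61. Each buyer pays their reservation price, so CS = 0 and the firm captures all surplus.

Q = 61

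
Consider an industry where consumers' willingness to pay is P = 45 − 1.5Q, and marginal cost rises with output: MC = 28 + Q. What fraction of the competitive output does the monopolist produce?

Q_m/Q_c = 0.625

Monopoly sets MR = MC: 45 − 3Q = 28 + Q ⇒ Q = 4.25, P = 45 − 1.5·4.25 = 38.625.
Under competition P = MC: 45 − 1.5Q = 28 + Q ⇒ Q = 6.8, P = 34.8.
Ratio Q_m/Q_c = 4.25/6.8 = 0.625.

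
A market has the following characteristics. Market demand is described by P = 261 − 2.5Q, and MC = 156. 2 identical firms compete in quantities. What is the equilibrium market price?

Cournot with 2 identical firms: the symmetric best-response condition is 261 − 7.5q = 156. Each firm produces q = 14, total output Q = 28, price P = 191.

P = 191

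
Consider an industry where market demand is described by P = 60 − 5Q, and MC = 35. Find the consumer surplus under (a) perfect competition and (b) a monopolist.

Competition: CS = 62.5; Monopoly: CS = 15.625

Competitive firms price at marginal cost: P = 35, giving Q = 5.
CS = ½·(60 − 35)·5 = 62.5.
A monopolist chooses Q where MR = MC. MR = 60 − 10Q; setting this equal to 35 gives Q = 2.5 and P = 47.5.
CS = ½·(60 − 47.5)·2.5 = 15.625.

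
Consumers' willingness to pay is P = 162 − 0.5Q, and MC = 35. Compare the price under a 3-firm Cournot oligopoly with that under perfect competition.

In a 3-firm Cournot equilibrium, symmetry and the first-order condition give q = (162 − 35)/(2) = 63.5. So Q = 190.5 and P = 66.75.
Under competition P = MC = 35, so Q = (162 − 35)/0.5 = 254.

Cournot: P = 66.75; Competition: P = 35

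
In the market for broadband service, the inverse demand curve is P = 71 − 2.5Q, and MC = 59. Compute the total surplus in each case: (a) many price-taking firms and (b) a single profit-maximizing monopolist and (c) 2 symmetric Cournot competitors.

Under competition P = MC = 59, so Q = (71 − 59)/2.5 = 4.8.
CS = ½·(71 − 59)·4.8 = 28.8; PS = (59 − 59)·4.8 = 0; TS = 28.8.
A monopolist chooses Q where MR = MC. MR = 71 − 5Q; setting this equal to 59 gives Q = 2.4 and P = 65.
CS = ½·(71 − 65)·2.4 = 7.2; PS = (65 − 59)·2.4 = 14.4; TS = 21.6.
Cournot with 2 identical firms: the symmetric best-response condition is 71 − 7.5q = 59. Each firm produces q = 1.6, total output Q = 3.2, price P = 63.
CS = ½·(71 − 63)·3.2 = 12.8; PS = (63 − 59)·3.2 = 12.8; TS = 25.6.

Competition: TS = 28.8; Monopoly: TS = 21.6; Cournot: TS = 25.6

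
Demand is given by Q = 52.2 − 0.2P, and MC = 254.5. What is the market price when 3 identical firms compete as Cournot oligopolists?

Inverting demand: P = 261 − 5Q.
Cournot with 3 identical firms: the symmetric best-response condition is 261 − 20q = 254.5. Each firm produces q = 0.325, total output Q = 0.975, price P = 256.125.

P = 256.125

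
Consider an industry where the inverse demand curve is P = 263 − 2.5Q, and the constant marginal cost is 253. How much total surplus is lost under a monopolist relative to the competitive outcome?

Competitive firms price at marginal cost: P = 253, giving Q = 4.
Monopoly sets MR = MC: 263 − 5Q = 253 ⇒ Q = 2, P = 263 − 2.5·2 = 258.
DWL is the triangle between Q = 2 and Q = 4: ½·(4 − 2)·(258 − 253) = 5.

DWL = 5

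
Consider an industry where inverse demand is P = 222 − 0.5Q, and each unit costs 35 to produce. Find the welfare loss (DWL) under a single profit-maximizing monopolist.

Competitive firms price at marginal cost: P = 35, giving Q = 374.
The monopolist equates marginal revenue to marginal cost: 222 − Q = 35, so Q = 187. From demand, P = 128.5.
DWL is the triangle between Q = 187 and Q = 374: ½·(374 − 187)·(128.5 − 35) = 8742.25.

DWL = 8742.25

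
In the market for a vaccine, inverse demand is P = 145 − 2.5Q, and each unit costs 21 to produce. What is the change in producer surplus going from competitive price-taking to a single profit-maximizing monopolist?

PS rises by 1537.6

Under competition P = MC = 21, so Q = (145 − 21)/2.5 = 49.6.
PS = (21 − 21)·49.6 = 0.
Monopoly sets MR = MC: 145 − 5Q = 21 ⇒ Q = 24.8, P = 145 − 2.5·24.8 = 83.
PS = (83 − 21)·24.8 = 1537.6.
Change in producer surplus: 1537.6 − 0 = 1537.6.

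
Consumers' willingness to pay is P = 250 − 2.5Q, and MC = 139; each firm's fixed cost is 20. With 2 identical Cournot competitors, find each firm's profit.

Cournot with 2 identical firms: the symmetric best-response condition is 250 − 7.5q = 139. Each firm produces q = 14.8, total output Q = 29.6, price P = 176.
Each firm's profit = (176 − 139)·14.8 − 20 = 527.6.

π_i = 527.6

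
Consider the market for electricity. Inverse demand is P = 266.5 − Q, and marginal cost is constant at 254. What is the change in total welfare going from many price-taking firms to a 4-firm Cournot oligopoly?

TS falls by 3.125

Under competition P = MC = 254, so Q = (266.5 − 254)/1 = 12.5.
CS = ½·(266.5 − 254)·12.5 = 78.125; PS = (254 − 254)·12.5 = 0; TS = 78.125.
With 4 symmetric Cournot firms, each firm's FOC gives 266.5 − 5q = 254, so q = 2.5, Q = 4·2.5 = 10, and P = 256.5.
CS = ½·(266.5 − 256.5)·10 = 50; PS = (256.5 − 254)·10 = 25; TS = 75.
Change in total welfare: 75 − 78.125 = −3.125.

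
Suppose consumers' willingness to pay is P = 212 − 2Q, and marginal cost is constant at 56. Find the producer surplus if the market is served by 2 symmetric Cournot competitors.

In a 2-firm Cournot equilibrium, symmetry and the first-order condition give q = (212 − 56)/(6) = 26. So Q = 52 and P = 108.
PS = (108 − 56)·52 = 2704.

PS = 2704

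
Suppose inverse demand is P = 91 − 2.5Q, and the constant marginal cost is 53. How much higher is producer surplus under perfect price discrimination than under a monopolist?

PS rises by 144.4

Monopoly sets MR = MC: 91 − 5Q = 53 ⇒ Q = 7.6, P = 91 − 2.5·7.6 = 72.
PS = (72 − 53)·7.6 = 144.4.
With perfect price discrimination, output is the efficient level Q = 15.2 (where demand meets MC), but every buyer pays their willingness to pay: CS = 0 and PS = total surplus.
PS = ½·(91 − 53)·15.2 = 288.8.
Change in producer surplus: 288.8 − 144.4 = 144.4.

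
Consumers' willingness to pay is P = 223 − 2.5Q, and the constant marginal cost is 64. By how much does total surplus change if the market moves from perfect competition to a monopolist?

Total surplus falls by 1264.05

Perfect competition: P = MC = 64, so 223 − 2.5Q = 64 and Q = 63.6.
CS = ½·(223 − 64)·63.6 = 5056.2; PS = (64 − 64)·63.6 = 0; TS = 5056.2.
The monopolist equates marginal revenue to marginal cost: 223 − 5Q = 64, so Q = 31.8. From demand, P = 143.5.
CS = ½·(223 − 143.5)·31.8 = 1264.05; PS = (143.5 − 64)·31.8 = 2528.1; TS = 3792.15.
Change in total surplus: 3792.15 − 5056.2 = −1264.05.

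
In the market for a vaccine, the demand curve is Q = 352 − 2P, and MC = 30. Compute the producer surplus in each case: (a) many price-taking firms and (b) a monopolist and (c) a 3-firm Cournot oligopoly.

Inverting demand: P = 176 − 0.5Q.
Perfect competition: P = MC = 30, so 176 − 0.5Q = 30 and Q = 292.
PS = (30 − 30)·292 = 0.
A monopolist chooses Q where MR = MC. MR = 176 − Q; setting this equal to 30 gives Q = 146 and P = 103.
PS = (103 − 30)·146 = 10658.
Cournot with 3 identical firms: the symmetric best-response condition is 176 − 2q = 30. Each firm produces q = 73, total output Q = 219, price P = 66.5.
PS = (66.5 − 30)·219 = 7993.5.

Competition: PS = 0; Monopoly: PS = 10658; Cournot: PS = 7993.5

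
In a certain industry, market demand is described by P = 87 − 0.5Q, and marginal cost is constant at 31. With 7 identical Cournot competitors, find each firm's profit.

With 7 symmetric Cournot firms, each firm's FOC gives 87 − 4q = 31, so q = 14, Q = 7·14 = 98, and P = 38.
Each firm's profit = (38 − 31)·14 = 98.

π_i = 98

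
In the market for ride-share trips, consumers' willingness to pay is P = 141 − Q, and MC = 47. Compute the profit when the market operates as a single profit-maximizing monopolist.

Profit = 2209

A monopolist chooses Q where MR = MC. MR = 141 − 2Q; setting this equal to 47 gives Q = 47 and P = 94.
Profit = (94 − 47)·47 = 2209.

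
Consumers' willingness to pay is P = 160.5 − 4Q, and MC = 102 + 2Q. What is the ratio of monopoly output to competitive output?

A monopolist chooses Q where MR = MC. MR = 160.5 − 8Q; setting this equal to 102 + 2Q gives Q = 5.85 and P = 137.1.
Under competition P = MC: 160.5 − 4Q = 102 + 2Q ⇒ Q = 9.75, P = 121.5.
Ratio Q_m/Q_c = 5.85/9.75 = 0.6.

Q_m/Q_c = 0.6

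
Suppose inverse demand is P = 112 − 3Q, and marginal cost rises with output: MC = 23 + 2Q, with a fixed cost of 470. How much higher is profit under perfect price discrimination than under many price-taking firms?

π rises by 475.26

Competitive equilibrium sets price equal to marginal cost: 112 − 3Q = 23 + 2Q, so Q = 17.8 and P = 58.6.
Profit = 58.6·17.8 − (23·17.8 + ½·2·17.8²) − 470 = −153.16.
A perfectly discriminating monopolist sells every unit with P(Q) ≥ MC(Q), so output equals the competitive quantity Q = 17.8. Each buyer pays their reservation price, so CS = 0 and the firm captures all surplus.
PS equals the full surplus area, 792.1. Profit = 792.1 − 470 = 322.1.
Change in profit: 322.1 − −153.16 = 475.26.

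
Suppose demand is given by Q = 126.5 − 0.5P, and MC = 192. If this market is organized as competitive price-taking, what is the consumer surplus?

CS = 930.25

Inverting demand: P = 253 − 2Q.
Competitive firms price at marginal cost: P = 192, giving Q = 30.5.
CS = ½·(253 − 192)·30.5 = 930.25.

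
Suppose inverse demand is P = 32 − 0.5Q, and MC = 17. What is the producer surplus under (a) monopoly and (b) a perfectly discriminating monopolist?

Monopoly: PS = 112.5; Perfect PD: PS = 225

A monopolist chooses Q where MR = MC. MR = 32 − Q; setting this equal to 17 gives Q = 15 and P = 24.5.
PS = (24.5 − 17)·15 = 112.5.
With perfect price discrimination, output is the efficient level Q = 30 (where demand meets MC), but every buyer pays their willingness to pay: CS = 0 and PS = total surplus.
PS = ½·(32 − 17)·30 = 225.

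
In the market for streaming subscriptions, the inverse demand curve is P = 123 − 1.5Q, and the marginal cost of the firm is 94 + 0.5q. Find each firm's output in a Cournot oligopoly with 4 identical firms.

With 4 symmetric Cournot firms, each firm's FOC gives 123 − 7.5q = 94 + 0.5q, so q = 3.625, Q = 4·3.625 = 14.5, and P = 101.25.

q_i = 3.625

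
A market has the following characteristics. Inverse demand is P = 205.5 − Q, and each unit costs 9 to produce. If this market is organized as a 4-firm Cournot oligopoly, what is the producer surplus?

PS = 6177.96

In a 4-firm Cournot equilibrium, symmetry and the first-order condition give q = (205.5 − 9)/(5) = 39.3. So Q = 157.2 and P = 48.3.
PS = (48.3 − 9)·157.2 = 6177.96.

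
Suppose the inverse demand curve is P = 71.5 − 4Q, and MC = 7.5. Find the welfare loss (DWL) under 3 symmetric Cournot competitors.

Perfect competition: P = MC = 7.5, so 71.5 − 4Q = 7.5 and Q = 16.
In a 3-firm Cournot equilibrium, symmetry and the first-order condition give q = (71.5 − 7.5)/(16) = 4. So Q = 12 and P = 23.5.
DWL is the triangle between Q = 12 and Q = 16: ½·(16 − 12)·(23.5 − 7.5) = 32.

DWL = 32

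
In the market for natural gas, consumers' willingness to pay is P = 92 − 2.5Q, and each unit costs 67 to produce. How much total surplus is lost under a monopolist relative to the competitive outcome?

Competitive firms price at marginal cost: P = 67, giving Q = 10.
Monopoly sets MR = MC: 92 − 5Q = 67 ⇒ Q = 5, P = 92 − 2.5·5 = 79.5.
DWL is the triangle between Q = 5 and Q = 10: ½·(10 − 5)·(79.5 − 67) = 31.25.

DWL = 31.25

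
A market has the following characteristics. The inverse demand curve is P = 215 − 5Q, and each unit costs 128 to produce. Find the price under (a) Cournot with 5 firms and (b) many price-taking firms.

With 5 symmetric Cournot firms, each firm's FOC gives 215 − 30q = 128, so q = 2.9, Q = 5·2.9 = 14.5, and P = 142.5.
Competitive firms price at marginal cost: P = 128, giving Q = 17.4.

Cournot: P = 142.5; Competition: P = 128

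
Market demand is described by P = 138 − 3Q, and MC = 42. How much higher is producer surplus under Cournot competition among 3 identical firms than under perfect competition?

Perfect competition: P = MC = 42, so 138 − 3Q = 42 and Q = 32.
PS = (42 − 42)·32 = 0.
Cournot with 3 identical firms: the symmetric best-response condition is 138 − 12q = 42. Each firm produces q = 8, total output Q = 24, price P = 66.
PS = (66 − 42)·24 = 576.
Change in producer surplus: 576 − 0 = 576.

PS rises by 576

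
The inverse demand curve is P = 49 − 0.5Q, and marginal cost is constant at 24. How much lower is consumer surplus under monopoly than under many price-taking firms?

Under competition P = MC = 24, so Q = (49 − 24)/0.5 = 50.
CS = ½·(49 − 24)·50 = 625.
A monopolist chooses Q where MR = MC. MR = 49 − Q; setting this equal to 24 gives Q = 25 and P = 36.5.
CS = ½·(49 − 36.5)·25 = 156.25.
Change in consumer surplus: 156.25 − 625 = −468.75.

CS falls by 468.75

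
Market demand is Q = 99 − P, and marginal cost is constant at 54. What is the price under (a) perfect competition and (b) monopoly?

Competition: P = 54; Monopoly: P = 76.5

Inverting demand: P = 99 − Q.
Competitive firms price at marginal cost: P = 54, giving Q = 45.
Monopoly sets MR = MC: 99 − 2Q = 54 ⇒ Q = 22.5, P = 99 − 22.5 = 76.5.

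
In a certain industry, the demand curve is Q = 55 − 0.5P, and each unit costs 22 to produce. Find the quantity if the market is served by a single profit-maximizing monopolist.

Inverting demand: P = 110 − 2Q.
Monopoly sets MR = MC: 110 − 4Q = 22 ⇒ Q = 22, P = 110 − 2·22 = 66.

Q = 22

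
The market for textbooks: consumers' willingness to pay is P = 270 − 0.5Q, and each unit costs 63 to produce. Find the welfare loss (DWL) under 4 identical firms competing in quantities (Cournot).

DWL = 1713.96

Competitive firms price at marginal cost: P = 63, giving Q = 414.
With 4 symmetric Cournot firms, each firm's FOC gives 270 − 2.5q = 63, so q = 82.8, Q = 4·82.8 = 331.2, and P = 104.4.
DWL is the triangle between Q = 331.2 and Q = 414: ½·(414 − 331.2)·(104.4 − 63) = 1713.96.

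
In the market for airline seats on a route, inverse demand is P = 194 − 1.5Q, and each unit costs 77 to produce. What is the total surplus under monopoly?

TS = 3422.25

Monopoly sets MR = MC: 194 − 3Q = 77 ⇒ Q = 39, P = 194 − 1.5·39 = 135.5.
CS = ½·(194 − 135.5)·39 = 1140.75; PS = (135.5 − 77)·39 = 2281.5; TS = 3422.25.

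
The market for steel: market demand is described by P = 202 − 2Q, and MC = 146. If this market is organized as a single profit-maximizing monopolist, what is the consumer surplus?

CS = 196

Monopoly sets MR = MC: 202 − 4Q = 146 ⇒ Q = 14, P = 202 − 2·14 = 174.
CS = ½·(202 − 174)·14 = 196.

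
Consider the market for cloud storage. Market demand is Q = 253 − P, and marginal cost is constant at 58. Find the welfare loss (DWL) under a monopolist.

DWL = 4753.125

Inverting demand: P = 253 − Q.
Perfect competition: P = MC = 58, so 253 − Q = 58 and Q = 195.
A monopolist chooses Q where MR = MC. MR = 253 − 2Q; setting this equal to 58 gives Q = 97.5 and P = 155.5.
DWL is the triangle between Q = 97.5 and Q = 195: ½·(195 − 97.5)·(155.5 − 58) = 4753.125.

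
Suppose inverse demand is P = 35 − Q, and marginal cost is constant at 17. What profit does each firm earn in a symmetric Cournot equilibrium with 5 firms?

In a 5-firm Cournot equilibrium, symmetry and the first-order condition give q = (35 − 17)/(6) = 3. So Q = 15 and P = 20.
Each firm's profit = (20 − 17)·3 = 9.

π_i = 9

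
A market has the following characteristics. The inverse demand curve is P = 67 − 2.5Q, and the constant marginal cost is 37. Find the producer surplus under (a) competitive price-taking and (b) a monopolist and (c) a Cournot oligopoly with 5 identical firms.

Competitive firms price at marginal cost: P = 37, giving Q = 12.
PS = (37 − 37)·12 = 0.
Monopoly sets MR = MC: 67 − 5Q = 37 ⇒ Q = 6, P = 67 − 2.5·6 = 52.
PS = (52 − 37)·6 = 90.
In a 5-firm Cournot equilibrium, symmetry and the first-order condition give q = (67 − 37)/(15) = 2. So Q = 10 and P = 42.
PS = (42 − 37)·10 = 50.

Competition: PS = 0; Monopoly: PS = 90; Cournot: PS = 50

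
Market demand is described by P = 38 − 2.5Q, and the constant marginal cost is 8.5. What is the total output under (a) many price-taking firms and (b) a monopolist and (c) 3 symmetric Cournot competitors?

Competitive firms price at marginal cost: P = 8.5, giving Q = 11.8.
A monopolist chooses Q where MR = MC. MR = 38 − 5Q; setting this equal to 8.5 gives Q = 5.9 and P = 23.25.
Cournot with 3 identical firms: the symmetric best-response condition is 38 − 10q = 8.5. Each firm produces q = 2.95, total output Q = 8.85, price P = 15.875.

Competition: Q = 11.8; Monopoly: Q = 5.9; Cournot: Q = 8.85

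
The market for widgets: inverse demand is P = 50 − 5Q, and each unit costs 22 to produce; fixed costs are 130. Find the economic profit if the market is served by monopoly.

Profit = −90.8

The monopolist equates marginal revenue to marginal cost: 50 − 10Q = 22, so Q = 2.8. From demand, P = 36.
Profit = (36 − 22)·2.8 − 130 = −90.8.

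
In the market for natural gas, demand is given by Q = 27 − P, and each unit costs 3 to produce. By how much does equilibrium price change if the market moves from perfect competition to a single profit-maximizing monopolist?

P rises by 12

Inverting demand: P = 27 − Q.
Under competition P = MC = 3, so Q = (27 − 3)/1 = 24.
The monopolist equates marginal revenue to marginal cost: 27 − 2Q = 3, so Q = 12. From demand, P = 15.
Change in equilibrium price: 15 − 3 = 12.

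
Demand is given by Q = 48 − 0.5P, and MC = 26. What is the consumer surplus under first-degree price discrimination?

CS = 0

Inverting demand: P = 96 − 2Q.
A perfectly discriminating monopolist sells every unit with P(Q) ≥ MC(Q), so output equals the competitive quantity Q = 35. Each buyer pays their reservation price, so CS = 0 and the firm captures all surplus.
CS = 0.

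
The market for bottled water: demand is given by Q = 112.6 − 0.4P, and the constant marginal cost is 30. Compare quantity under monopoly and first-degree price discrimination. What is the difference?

Inverting demand: P = 281.5 − 2.5Q.
Monopoly sets MR = MC: 281.5 − 5Q = 30 ⇒ Q = 50.3, P = 281.5 − 2.5·50.3 = 155.75.
A perfectly discriminating monopolist sells every unit with P(Q) ≥ MC(Q), so output equals the competitive quantity Q = 100.6. Each buyer pays their reservation price, so CS = 0 and the firm captures all surplus.
Change in quantity: 100.6 − 50.3 = 50.3.

Quantity rises by 50.3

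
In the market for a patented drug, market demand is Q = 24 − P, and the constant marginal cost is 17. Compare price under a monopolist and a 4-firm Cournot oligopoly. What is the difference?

Inverting demand: P = 24 − Q.
A monopolist chooses Q where MR = MC. MR = 24 − 2Q; setting this equal to 17 gives Q = 3.5 and P = 20.5.
Cournot with 4 identical firms: the symmetric best-response condition is 24 − 5q = 17. Each firm produces q = 1.4, total output Q = 5.6, price P = 18.4.
Change in price: 18.4 − 20.5 = −2.1.

Price falls by 2.1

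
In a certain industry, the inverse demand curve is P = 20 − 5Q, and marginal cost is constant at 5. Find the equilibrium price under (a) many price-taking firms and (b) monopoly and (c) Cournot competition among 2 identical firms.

Competition: P = 5; Monopoly: P = 12.5; Cournot: P = 10

Competitive firms price at marginal cost: P = 5, giving Q = 3.
Monopoly sets MR = MC: 20 − 10Q = 5 ⇒ Q = 1.5, P = 20 − 5·1.5 = 12.5.
In a 2-firm Cournot equilibrium, symmetry and the first-order condition give q = (20 − 5)/(15) = 1. So Q = 2 and P = 10.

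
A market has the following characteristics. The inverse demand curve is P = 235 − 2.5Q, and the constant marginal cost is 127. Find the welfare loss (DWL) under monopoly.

DWL = 583.2

Competitive firms price at marginal cost: P = 127, giving Q = 43.2.
Monopoly sets MR = MC: 235 − 5Q = 127 ⇒ Q = 21.6, P = 235 − 2.5·21.6 = 181.
DWL is the triangle between Q = 21.6 and Q = 43.2: ½·(43.2 − 21.6)·(181 − 127) = 583.2.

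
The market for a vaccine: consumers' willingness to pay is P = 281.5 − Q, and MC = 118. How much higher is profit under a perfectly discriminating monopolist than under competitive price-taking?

Profit rises by 13366.125

Competitive firms price at marginal cost: P = 118, giving Q = 163.5.
Profit = (118 − 118)·163.5 = 0.
Under first-degree price discrimination the firm charges each unit its demand price and produces up to where P = MC, i.e. Q = 163.5. Consumer surplus is zero; producer surplus equals total surplus.
PS equals the full surplus area, 13366.125. Profit = 13366.125 = 13366.125.
Change in profit: 13366.125 − 0 = 13366.125.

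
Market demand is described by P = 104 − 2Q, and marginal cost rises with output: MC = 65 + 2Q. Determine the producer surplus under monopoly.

PS = 126.75

A monopolist chooses Q where MR = MC. MR = 104 − 4Q; setting this equal to 65 + 2Q gives Q = 6.5 and P = 91.
PS = P·Q − VC(Q) = 91·6.5 − (65·6.5 + ½·2·6.5²) = 126.75.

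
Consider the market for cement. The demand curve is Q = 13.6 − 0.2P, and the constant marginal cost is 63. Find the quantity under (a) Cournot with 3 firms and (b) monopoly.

Cournot: Q = 0.75; Monopoly: Q = 0.5

Inverting demand: P = 68 − 5Q.
In a 3-firm Cournot equilibrium, symmetry and the first-order condition give q = (68 − 63)/(20) = 0.25. So Q = 0.75 and P = 64.25.
A monopolist chooses Q where MR = MC. MR = 68 − 10Q; setting this equal to 63 gives Q = 0.5 and P = 65.5.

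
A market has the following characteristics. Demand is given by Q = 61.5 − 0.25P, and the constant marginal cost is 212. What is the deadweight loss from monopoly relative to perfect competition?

Inverting demand: P = 246 − 4Q.
Under competition P = MC = 212, so Q = (246 − 212)/4 = 8.5.
Monopoly sets MR = MC: 246 − 8Q = 212 ⇒ Q = 4.25, P = 246 − 4·4.25 = 229.
DWL is the triangle between Q = 4.25 and Q = 8.5: ½·(8.5 − 4.25)·(229 − 212) = 36.125.

DWL = 36.125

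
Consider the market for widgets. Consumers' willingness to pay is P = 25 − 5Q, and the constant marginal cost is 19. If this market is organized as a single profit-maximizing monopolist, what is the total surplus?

TS = 2.7

A monopolist chooses Q where MR = MC. MR = 25 − 10Q; setting this equal to 19 gives Q = 0.6 and P = 22.
CS = ½·(25 − 22)·0.6 = 0.9; PS = (22 − 19)·0.6 = 1.8; TS = 2.7.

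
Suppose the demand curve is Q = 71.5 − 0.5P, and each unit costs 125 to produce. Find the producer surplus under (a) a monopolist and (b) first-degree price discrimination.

Inverting demand: P = 143 − 2Q.
The monopolist equates marginal revenue to marginal cost: 143 − 4Q = 125, so Q = 4.5. From demand, P = 134.
PS = (134 − 125)·4.5 = 40.5.
With perfect price discrimination, output is the efficient level Q = 9 (where demand meets MC), but every buyer pays their willingness to pay: CS = 0 and PS = total surplus.
PS = ½·(143 − 125)·9 = 81.

Monopoly: PS = 40.5; Perfect PD: PS = 81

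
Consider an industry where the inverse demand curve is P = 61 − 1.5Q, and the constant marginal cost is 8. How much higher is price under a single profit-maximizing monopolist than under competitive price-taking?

Price rises by 26.5

Under competition P = MC = 8, so Q = (61 − 8)/1.5 = 106/3.
A monopolist chooses Q where MR = MC. MR = 61 − 3Q; setting this equal to 8 gives Q = 53/3 and P = 34.5.
Change in price: 34.5 − 8 = 26.5.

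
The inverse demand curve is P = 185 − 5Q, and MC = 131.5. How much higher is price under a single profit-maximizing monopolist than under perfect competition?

Competitive firms price at marginal cost: P = 131.5, giving Q = 10.7.
The monopolist equates marginal revenue to marginal cost: 185 − 10Q = 131.5, so Q = 5.35. From demand, P = 158.25.
Change in price: 158.25 − 131.5 = 26.75.

P rises by 26.75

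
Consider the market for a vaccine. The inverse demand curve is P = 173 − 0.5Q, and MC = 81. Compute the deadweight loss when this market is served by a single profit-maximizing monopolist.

Under competition P = MC = 81, so Q = (173 − 81)/0.5 = 184.
Monopoly sets MR = MC: 173 − Q = 81 ⇒ Q = 92, P = 173 − 0.5·92 = 127.
DWL is the triangle between Q = 92 and Q = 184: ½·(184 − 92)·(127 − 81) = 2116.

DWL = 2116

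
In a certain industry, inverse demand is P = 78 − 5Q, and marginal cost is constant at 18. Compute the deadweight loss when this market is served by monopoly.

Under competition P = MC = 18, so Q = (78 − 18)/5 = 12.
Monopoly sets MR = MC: 78 − 10Q = 18 ⇒ Q = 6, P = 78 − 5·6 = 48.
DWL is the triangle between Q = 6 and Q = 12: ½·(12 − 6)·(48 − 18) = 90.

DWL = 90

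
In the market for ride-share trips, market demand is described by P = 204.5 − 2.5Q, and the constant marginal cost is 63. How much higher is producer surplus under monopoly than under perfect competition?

Perfect competition: P = MC = 63, so 204.5 − 2.5Q = 63 and Q = 56.6.
PS = (63 − 63)·56.6 = 0.
The monopolist equates marginal revenue to marginal cost: 204.5 − 5Q = 63, so Q = 28.3. From demand, P = 133.75.
PS = (133.75 − 63)·28.3 = 2002.225.
Change in producer surplus: 2002.225 − 0 = 2002.225.

PS rises by 2002.225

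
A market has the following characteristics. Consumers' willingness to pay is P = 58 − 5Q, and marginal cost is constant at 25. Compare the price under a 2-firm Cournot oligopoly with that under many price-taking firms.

Cournot: P = 36; Competition: P = 25

In a 2-firm Cournot equilibrium, symmetry and the first-order condition give q = (58 − 25)/(15) = 2.2. So Q = 4.4 and P = 36.
Competitive firms price at marginal cost: P = 25, giving Q = 6.6.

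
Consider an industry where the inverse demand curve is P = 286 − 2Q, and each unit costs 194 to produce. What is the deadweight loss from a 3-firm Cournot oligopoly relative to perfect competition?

DWL = 132.25

Perfect competition: P = MC = 194, so 286 − 2Q = 194 and Q = 46.
In a 3-firm Cournot equilibrium, symmetry and the first-order condition give q = (286 − 194)/(8) = 11.5. So Q = 34.5 and P = 217.
DWL is the triangle between Q = 34.5 and Q = 46: ½·(46 − 34.5)·(217 − 194) = 132.25.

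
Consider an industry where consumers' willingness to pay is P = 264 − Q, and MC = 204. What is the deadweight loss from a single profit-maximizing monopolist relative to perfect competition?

Competitive firms price at marginal cost: P = 204, giving Q = 60.
The monopolist equates marginal revenue to marginal cost: 264 − 2Q = 204, so Q = 30. From demand, P = 234.
DWL is the triangle between Q = 30 and Q = 60: ½·(60 − 30)·(234 − 204) = 450.

DWL = 450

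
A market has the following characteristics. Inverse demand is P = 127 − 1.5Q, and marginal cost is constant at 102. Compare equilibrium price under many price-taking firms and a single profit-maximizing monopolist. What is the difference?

Perfect competition: P = MC = 102, so 127 − 1.5Q = 102 and Q = 50/3.
A monopolist chooses Q where MR = MC. MR = 127 − 3Q; setting this equal to 102 gives Q = 25/3 and P = 114.5.
Change in equilibrium price: 114.5 − 102 = 12.5.

Equilibrium price rises by 12.5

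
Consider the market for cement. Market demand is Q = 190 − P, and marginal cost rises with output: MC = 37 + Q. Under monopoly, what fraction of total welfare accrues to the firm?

PS/TS = 0.75

Inverting demand: P = 190 − Q.
Monopoly sets MR = MC: 190 − 2Q = 37 + Q ⇒ Q = 51, P = 190 − 51 = 139.
CS = ½·(190 − 139)·51 = 1300.5.
PS = P·Q − VC(Q) = 139·51 − (37·51 + ½·1·51²) = 3901.5.
Share captured = PS/TS = 3901.5/5202 = 0.75.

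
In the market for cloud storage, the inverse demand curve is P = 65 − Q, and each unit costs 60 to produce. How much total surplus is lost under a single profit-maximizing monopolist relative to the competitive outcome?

DWL = 3.125

Under competition P = MC = 60, so Q = (65 − 60)/1 = 5.
A monopolist chooses Q where MR = MC. MR = 65 − 2Q; setting this equal to 60 gives Q = 2.5 and P = 62.5.
DWL is the triangle between Q = 2.5 and Q = 5: ½·(5 − 2.5)·(62.5 − 60) = 3.125.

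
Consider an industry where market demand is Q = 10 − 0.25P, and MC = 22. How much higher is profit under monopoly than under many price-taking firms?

Inverting demand: P = 40 − 4Q.
Competitive firms price at marginal cost: P = 22, giving Q = 4.5.
Profit = (22 − 22)·4.5 = 0.
A monopolist chooses Q where MR = MC. MR = 40 − 8Q; setting this equal to 22 gives Q = 2.25 and P = 31.
Profit = (31 − 22)·2.25 = 20.25.
Change in profit: 20.25 − 0 = 20.25.

Profit rises by 20.25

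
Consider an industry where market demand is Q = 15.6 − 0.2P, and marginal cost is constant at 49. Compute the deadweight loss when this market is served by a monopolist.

Inverting demand: P = 78 − 5Q.
Competitive firms price at marginal cost: P = 49, giving Q = 5.8.
Monopoly sets MR = MC: 78 − 10Q = 49 ⇒ Q = 2.9, P = 78 − 5·2.9 = 63.5.
DWL is the triangle between Q = 2.9 and Q = 5.8: ½·(5.8 − 2.9)·(63.5 − 49) = 21.025.

DWL = 21.025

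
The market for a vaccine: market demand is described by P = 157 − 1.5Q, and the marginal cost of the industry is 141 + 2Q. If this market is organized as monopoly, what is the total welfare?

TS = 33.28

The monopolist equates marginal revenue to marginal cost: 157 − 3Q = 141 + 2Q, so Q = 3.2. From demand, P = 152.2.
CS = ½·(157 − 152.2)·3.2 = 7.68; PS = (152.2·3.2 − 141·3.2 − ½·2·3.2²) = 25.6; TS = 33.28.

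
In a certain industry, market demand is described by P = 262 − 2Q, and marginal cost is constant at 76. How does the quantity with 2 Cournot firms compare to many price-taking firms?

Cournot: Q = 62; Competition: Q = 93

In a 2-firm Cournot equilibrium, symmetry and the first-order condition give q = (262 − 76)/(6) = 31. So Q = 62 and P = 138.
Competitive firms price at marginal cost: P = 76, giving Q = 93.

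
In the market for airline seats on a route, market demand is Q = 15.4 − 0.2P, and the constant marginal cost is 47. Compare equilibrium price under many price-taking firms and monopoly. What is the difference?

Inverting demand: P = 77 − 5Q.
Under competition P = MC = 47, so Q = (77 − 47)/5 = 6.
The monopolist equates marginal revenue to marginal cost: 77 − 10Q = 47, so Q = 3. From demand, P = 62.
Change in equilibrium price: 62 − 47 = 15.

P rises by 15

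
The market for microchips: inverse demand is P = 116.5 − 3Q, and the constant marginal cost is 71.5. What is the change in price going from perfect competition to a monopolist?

P rises by 22.5

Perfect competition: P = MC = 71.5, so 116.5 − 3Q = 71.5 and Q = 15.
A monopolist chooses Q where MR = MC. MR = 116.5 − 6Q; setting this equal to 71.5 gives Q = 7.5 and P = 94.
Change in price: 94 − 71.5 = 22.5.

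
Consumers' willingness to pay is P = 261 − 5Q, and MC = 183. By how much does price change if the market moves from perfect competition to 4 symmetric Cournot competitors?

P rises by 15.6

Competitive firms price at marginal cost: P = 183, giving Q = 15.6.
With 4 symmetric Cournot firms, each firm's FOC gives 261 − 25q = 183, so q = 3.12, Q = 4·3.12 = 12.48, and P = 198.6.
Change in price: 198.6 − 183 = 15.6.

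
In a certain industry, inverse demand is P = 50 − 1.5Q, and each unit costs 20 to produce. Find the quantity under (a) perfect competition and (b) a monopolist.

Perfect competition: P = MC = 20, so 50 − 1.5Q = 20 and Q = 20.
The monopolist equates marginal revenue to marginal cost: 50 − 3Q = 20, so Q = 10. From demand, P = 35.

Competition: Q = 20; Monopoly: Q = 10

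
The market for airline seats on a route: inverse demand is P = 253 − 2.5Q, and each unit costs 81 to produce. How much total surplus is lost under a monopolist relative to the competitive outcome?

Competitive firms price at marginal cost: P = 81, giving Q = 68.8.
Monopoly sets MR = MC: 253 − 5Q = 81 ⇒ Q = 34.4, P = 253 − 2.5·34.4 = 167.
DWL is the triangle between Q = 34.4 and Q = 68.8: ½·(68.8 − 34.4)·(167 − 81) = 1479.2.

DWL = 1479.2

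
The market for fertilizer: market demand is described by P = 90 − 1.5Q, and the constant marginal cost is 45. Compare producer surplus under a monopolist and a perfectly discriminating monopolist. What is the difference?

A monopolist chooses Q where MR = MC. MR = 90 − 3Q; setting this equal to 45 gives Q = 15 and P = 67.5.
PS = (67.5 − 45)·15 = 337.5.
Under first-degree price discrimination the firm charges each unit its demand price and produces up to where P = MC, i.e. Q = 30. Consumer surplus is zero; producer surplus equals total surplus.
PS = ½·(90 − 45)·30 = 675.
Change in producer surplus: 675 − 337.5 = 337.5.

PS rises by 337.5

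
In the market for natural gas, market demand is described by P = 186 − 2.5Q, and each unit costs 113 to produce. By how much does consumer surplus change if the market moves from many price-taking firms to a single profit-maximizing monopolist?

Competitive firms price at marginal cost: P = 113, giving Q = 29.2.
CS = ½·(186 − 113)·29.2 = 1065.8.
The monopolist equates marginal revenue to marginal cost: 186 − 5Q = 113, so Q = 14.6. From demand, P = 149.5.
CS = ½·(186 − 149.5)·14.6 = 266.45.
Change in consumer surplus: 266.45 − 1065.8 = −799.35.

Consumer surplus falls by 799.35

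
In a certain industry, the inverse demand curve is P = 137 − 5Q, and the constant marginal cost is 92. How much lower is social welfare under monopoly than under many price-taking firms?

Perfect competition: P = MC = 92, so 137 − 5Q = 92 and Q = 9.
CS = ½·(137 − 92)·9 = 202.5; PS = (92 − 92)·9 = 0; TS = 202.5.
A monopolist chooses Q where MR = MC. MR = 137 − 10Q; setting this equal to 92 gives Q = 4.5 and P = 114.5.
CS = ½·(137 − 114.5)·4.5 = 50.625; PS = (114.5 − 92)·4.5 = 101.25; TS = 151.875.
Change in social welfare: 151.875 − 202.5 = −50.625.

Social welfare falls by 50.625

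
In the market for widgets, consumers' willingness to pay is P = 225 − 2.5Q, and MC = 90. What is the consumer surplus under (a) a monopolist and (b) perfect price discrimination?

Monopoly: CS = 911.25; Perfect PD: CS = 0

The monopolist equates marginal revenue to marginal cost: 225 − 5Q = 90, so Q = 27. From demand, P = 157.5.
CS = ½·(225 − 157.5)·27 = 911.25.
A perfectly discriminating monopolist sells every unit with P(Q) ≥ MC(Q), so output equals the competitive quantity Q = 54. Each buyer pays their reservation price, so CS = 0 and the firm captures all surplus.
CS = 0.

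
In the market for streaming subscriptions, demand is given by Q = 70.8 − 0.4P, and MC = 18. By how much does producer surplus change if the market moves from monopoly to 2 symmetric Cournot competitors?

Inverting demand: P = 177 − 2.5Q.
Monopoly sets MR = MC: 177 − 5Q = 18 ⇒ Q = 31.8, P = 177 − 2.5·31.8 = 97.5.
PS = (97.5 − 18)·31.8 = 2528.1.
In a 2-firm Cournot equilibrium, symmetry and the first-order condition give q = (177 − 18)/(7.5) = 21.2. So Q = 42.4 and P = 71.
PS = (71 − 18)·42.4 = 2247.2.
Change in producer surplus: 2247.2 − 2528.1 = −280.9.

PS falls by 280.9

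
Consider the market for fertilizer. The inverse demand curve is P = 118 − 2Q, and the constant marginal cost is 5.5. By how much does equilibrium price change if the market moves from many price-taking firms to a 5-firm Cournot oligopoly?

Equilibrium price rises by 18.75

Competitive firms price at marginal cost: P = 5.5, giving Q = 56.25.
Cournot with 5 identical firms: the symmetric best-response condition is 118 − 12q = 5.5. Each firm produces q = 9.375, total output Q = 46.875, price P = 24.25.
Change in equilibrium price: 24.25 − 5.5 = 18.75.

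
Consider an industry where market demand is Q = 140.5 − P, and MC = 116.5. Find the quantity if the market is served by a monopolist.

Inverting demand: P = 140.5 − Q.
A monopolist chooses Q where MR = MC. MR = 140.5 − 2Q; setting this equal to 116.5 gives Q = 12 and P = 128.5.

Q = 12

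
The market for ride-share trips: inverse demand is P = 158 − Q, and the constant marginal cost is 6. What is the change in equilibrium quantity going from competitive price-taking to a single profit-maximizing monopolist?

Under competition P = MC = 6, so Q = (158 − 6)/1 = 152.
The monopolist equates marginal revenue to marginal cost: 158 − 2Q = 6, so Q = 76. From demand, P = 82.
Change in equilibrium quantity: 76 − 152 = −76.

Equilibrium quantity falls by 76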